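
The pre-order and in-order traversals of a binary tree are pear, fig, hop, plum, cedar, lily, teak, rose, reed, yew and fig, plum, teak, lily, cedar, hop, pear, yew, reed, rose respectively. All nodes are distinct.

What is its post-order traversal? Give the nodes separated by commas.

The first element of pre-order is the root; it splits in-order into left and right subtrees.
Root pear: left subtree has 6 nodes {fig, plum, teak, lily, cedar, hop}, right has 3 {yew, reed, rose}.
  Root fig: left subtree has 0 nodes { }, right has 5 {plum, teak, lily, cedar, hop}.
    Root hop: left subtree has 4 nodes {plum, teak, lily, cedar}, right has 0 { }.
      Root plum: left subtree has 0 nodes { }, right has 3 {teak, lily, cedar}.
        Root cedar: left subtree has 2 nodes {teak, lily}, right has 0 { }.
          Root lily: left subtree has 1 node {teak}, right has 0 { }.
  Root rose: left subtree has 2 nodes {yew, reed}, right has 0 { }.
    Root reed: left subtree has 1 node {yew}, right has 0 { }.

teak, lily, cedar, plum, hop, fig, yew, reed, rose, pear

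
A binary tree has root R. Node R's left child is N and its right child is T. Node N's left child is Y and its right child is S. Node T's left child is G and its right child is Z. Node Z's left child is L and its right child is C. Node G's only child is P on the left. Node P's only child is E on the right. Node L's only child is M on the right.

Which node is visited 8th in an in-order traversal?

T

In-order visits the left subtree, then the node, then the right subtree.
At R: go left to N.
  At N: go left to Y.
    Y is a leaf — visit Y.
  Visit N.
  At N: go right to S.
    S is a leaf — visit S.
Visit R.
At R: go right to T.
  At T: go left to G.
    At G: go left to P.
      At P: no left child.
      Visit P.
      At P: go right to E.
        E is a leaf — visit E.
    Visit G.
    At G: no right child.
  Visit T.
  At T: go right to Z.
    At Z: go left to L.
      At L: no left child.
      Visit L.
      At L: go right to M.
        M is a leaf — visit M.
    Visit Z.
    At Z: go right to C.
      C is a leaf — visit C.
Full in-order sequence: Y, N, S, R, P, E, G, T, L, M, Z, C.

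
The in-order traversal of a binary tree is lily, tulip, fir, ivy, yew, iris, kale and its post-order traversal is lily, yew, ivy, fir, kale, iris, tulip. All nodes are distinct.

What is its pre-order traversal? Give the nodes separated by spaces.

The last element of post-order is the root; it splits in-order into left and right subtrees.
Root tulip: left subtree has 1 node {lily}, right has 5 {fir, ivy, yew, iris, kale}.
  Root iris: left subtree has 3 nodes {fir, ivy, yew}, right has 1 {kale}.
    Root fir: left subtree has 0 nodes { }, right has 2 {ivy, yew}.
      Root ivy: left subtree has 0 nodes { }, right has 1 {yew}.

tulip lily iris fir ivy yew kale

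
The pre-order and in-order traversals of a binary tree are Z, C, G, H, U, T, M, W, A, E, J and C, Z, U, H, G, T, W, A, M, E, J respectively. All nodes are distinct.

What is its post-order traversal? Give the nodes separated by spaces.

C U H A W J E M T G Z

The first element of pre-order is the root; it splits in-order into left and right subtrees.
Root Z: left subtree has 1 node {C}, right has 9 {U, H, G, T, W, A, M, E, J}.
  Root G: left subtree has 2 nodes {U, H}, right has 6 {T, W, A, M, E, J}.
    Root H: left subtree has 1 node {U}, right has 0 { }.
    Root T: left subtree has 0 nodes { }, right has 5 {W, A, M, E, J}.
      Root M: left subtree has 2 nodes {W, A}, right has 2 {E, J}.
        Root W: left subtree has 0 nodes { }, right has 1 {A}.
        Root E: left subtree has 0 nodes { }, right has 1 {J}.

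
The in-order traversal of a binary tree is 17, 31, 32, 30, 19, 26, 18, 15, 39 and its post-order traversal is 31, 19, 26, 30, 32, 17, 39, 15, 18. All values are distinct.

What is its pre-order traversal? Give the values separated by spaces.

18 17 32 31 30 26 19 15 39

The last element of post-order is the root; it splits in-order into left and right subtrees.
Root 18: left subtree has 6 nodes {17, 31, 32, 30, 19, 26}, right has 2 {15, 39}.
  Root 17: left subtree has 0 nodes { }, right has 5 {31, 32, 30, 19, 26}.
    Root 32: left subtree has 1 node {31}, right has 3 {30, 19, 26}.
      Root 30: left subtree has 0 nodes { }, right has 2 {19, 26}.
        Root 26: left subtree has 1 node {19}, right has 0 { }.
  Root 15: left subtree has 0 nodes { }, right has 1 {39}.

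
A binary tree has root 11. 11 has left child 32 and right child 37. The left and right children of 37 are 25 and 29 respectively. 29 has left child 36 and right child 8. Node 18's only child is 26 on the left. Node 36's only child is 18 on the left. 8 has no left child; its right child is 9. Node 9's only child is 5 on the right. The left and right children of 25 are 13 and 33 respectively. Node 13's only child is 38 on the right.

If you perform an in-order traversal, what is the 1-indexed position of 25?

5

In-order visits the left subtree, then the node, then the right subtree.
At 11: go left to 32.
  32 is a leaf — visit 32.
Visit 11.
At 11: go right to 37.
  At 37: go left to 25.
    At 25: go left to 13.
      At 13: no left child.
      Visit 13.
      At 13: go right to 38.
        38 is a leaf — visit 38.
    Visit 25.
    At 25: go right to 33.
      33 is a leaf — visit 33.
  Visit 37.
  At 37: go right to 29.
    At 29: go left to 36.
      At 36: go left to 18.
        At 18: go left to 26.
          26 is a leaf — visit 26.
        Visit 18.
        At 18: no right child.
      Visit 36.
      At 36: no right child.
    Visit 29.
    At 29: go right to 8.
      At 8: no left child.
      Visit 8.
      At 8: go right to 9.
        At 9: no left child.
        Visit 9.
        At 9: go right to 5.
          5 is a leaf — visit 5.
Full in-order sequence: 32, 11, 13, 38, 25, 33, 37, 26, 18, 36, 29, 8, 9, 5.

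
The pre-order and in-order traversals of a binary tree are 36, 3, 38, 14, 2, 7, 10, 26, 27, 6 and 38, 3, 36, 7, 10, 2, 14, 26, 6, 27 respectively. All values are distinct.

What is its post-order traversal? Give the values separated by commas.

The first element of pre-order is the root; it splits in-order into left and right subtrees.
Root 36: left subtree has 2 nodes {38, 3}, right has 7 {7, 10, 2, 14, 26, 6, 27}.
  Root 3: left subtree has 1 node {38}, right has 0 { }.
  Root 14: left subtree has 3 nodes {7, 10, 2}, right has 3 {26, 6, 27}.
    Root 2: left subtree has 2 nodes {7, 10}, right has 0 { }.
      Root 7: left subtree has 0 nodes { }, right has 1 {10}.
    Root 26: left subtree has 0 nodes { }, right has 2 {6, 27}.
      Root 27: left subtree has 1 node {6}, right has 0 { }.

38, 3, 10, 7, 2, 6, 27, 26, 14, 36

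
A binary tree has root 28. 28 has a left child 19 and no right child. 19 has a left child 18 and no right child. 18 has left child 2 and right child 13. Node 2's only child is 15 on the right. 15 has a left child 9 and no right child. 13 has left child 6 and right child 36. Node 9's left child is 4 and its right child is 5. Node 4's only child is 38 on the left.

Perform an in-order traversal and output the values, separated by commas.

2, 38, 4, 9, 5, 15, 18, 6, 13, 36, 19, 28

In-order visits the left subtree, then the node, then the right subtree.
At 28: go left to 19.
  At 19: go left to 18.
    At 18: go left to 2.
      At 2: no left child.
      Visit 2.
      At 2: go right to 15.
        At 15: go left to 9.
          At 9: go left to 4.
            At 4: go left to 38.
              38 is a leaf — visit 38.
            Visit 4.
            At 4: no right child.
          Visit 9.
          At 9: go right to 5.
            5 is a leaf — visit 5.
        Visit 15.
        At 15: no right child.
    Visit 18.
    At 18: go right to 13.
      At 13: go left to 6.
        6 is a leaf — visit 6.
      Visit 13.
      At 13: go right to 36.
        36 is a leaf — visit 36.
  Visit 19.
  At 19: no right child.
Visit 28.
At 28: no right child.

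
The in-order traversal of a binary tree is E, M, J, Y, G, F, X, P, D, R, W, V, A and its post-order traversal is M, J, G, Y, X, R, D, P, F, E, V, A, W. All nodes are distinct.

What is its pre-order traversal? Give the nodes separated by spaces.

The last element of post-order is the root; it splits in-order into left and right subtrees.
Root W: left subtree has 10 nodes {E, M, J, Y, G, F, X, P, D, R}, right has 2 {V, A}.
  Root E: left subtree has 0 nodes { }, right has 9 {M, J, Y, G, F, X, P, D, R}.
    Root F: left subtree has 4 nodes {M, J, Y, G}, right has 4 {X, P, D, R}.
      Root Y: left subtree has 2 nodes {M, J}, right has 1 {G}.
        Root J: left subtree has 1 node {M}, right has 0 { }.
      Root P: left subtree has 1 node {X}, right has 2 {D, R}.
        Root D: left subtree has 0 nodes { }, right has 1 {R}.
  Root A: left subtree has 1 node {V}, right has 0 { }.

W E F Y J M G P X D R A V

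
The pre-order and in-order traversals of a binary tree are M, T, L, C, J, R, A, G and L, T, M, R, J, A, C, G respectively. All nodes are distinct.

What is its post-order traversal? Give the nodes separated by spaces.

L T R A J G C M

The first element of pre-order is the root; it splits in-order into left and right subtrees.
Root M: left subtree has 2 nodes {L, T}, right has 5 {R, J, A, C, G}.
  Root T: left subtree has 1 node {L}, right has 0 { }.
  Root C: left subtree has 3 nodes {R, J, A}, right has 1 {G}.
    Root J: left subtree has 1 node {R}, right has 1 {A}.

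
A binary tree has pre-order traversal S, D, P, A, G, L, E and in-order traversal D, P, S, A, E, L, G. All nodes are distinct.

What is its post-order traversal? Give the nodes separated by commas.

P, D, E, L, G, A, S

The first element of pre-order is the root; it splits in-order into left and right subtrees.
Root S: left subtree has 2 nodes {D, P}, right has 4 {A, E, L, G}.
  Root D: left subtree has 0 nodes { }, right has 1 {P}.
  Root A: left subtree has 0 nodes { }, right has 3 {E, L, G}.
    Root G: left subtree has 2 nodes {E, L}, right has 0 { }.
      Root L: left subtree has 1 node {E}, right has 0 { }.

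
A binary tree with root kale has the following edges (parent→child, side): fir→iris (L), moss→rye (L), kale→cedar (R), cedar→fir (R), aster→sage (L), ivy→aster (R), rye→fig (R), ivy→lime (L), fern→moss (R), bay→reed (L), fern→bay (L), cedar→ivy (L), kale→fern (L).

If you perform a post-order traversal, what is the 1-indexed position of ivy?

Post-order visits the left subtree, then the right subtree, then the node.
At kale: go left to fern.
  At fern: go left to bay.
    At bay: go left to reed.
      reed is a leaf — visit reed.
    At bay: no right child.
    Visit bay.
  At fern: go right to moss.
    At moss: go left to rye.
      At rye: no left child.
      At rye: go right to fig.
        fig is a leaf — visit fig.
      Visit rye.
    At moss: no right child.
    Visit moss.
  Visit fern.
At kale: go right to cedar.
  At cedar: go left to ivy.
    At ivy: go left to lime.
      lime is a leaf — visit lime.
    At ivy: go right to aster.
      At aster: go left to sage.
        sage is a leaf — visit sage.
      At aster: no right child.
      Visit aster.
    Visit ivy.
  At cedar: go right to fir.
    At fir: go left to iris.
      iris is a leaf — visit iris.
    At fir: no right child.
    Visit fir.
  Visit cedar.
Visit kale.
Full post-order sequence: reed, bay, fig, rye, moss, fern, lime, sage, aster, ivy, iris, fir, cedar, kale.

10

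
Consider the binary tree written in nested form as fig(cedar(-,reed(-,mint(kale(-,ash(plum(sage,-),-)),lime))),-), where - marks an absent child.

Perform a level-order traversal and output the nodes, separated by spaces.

fig cedar reed mint kale lime ash plum sage

Level-order visits nodes level by level from the root, left to right within each level.
Level 0: fig
Level 1: cedar
Level 2: reed
Level 3: mint
Level 4: kale, lime
Level 5: ash
Level 6: plum
Level 7: sage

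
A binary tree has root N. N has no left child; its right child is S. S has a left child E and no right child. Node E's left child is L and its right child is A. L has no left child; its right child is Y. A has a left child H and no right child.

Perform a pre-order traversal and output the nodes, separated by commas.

N, S, E, L, Y, A, H

Pre-order visits the node, then its left subtree, then its right subtree.
Visit N.
At N: no left child.
At N: go right to S.
  Visit S.
  At S: go left to E.
    Visit E.
    At E: go left to L.
      Visit L.
      At L: no left child.
      At L: go right to Y.
        Y is a leaf — visit Y.
    At E: go right to A.
      Visit A.
      At A: go left to H.
        H is a leaf — visit H.
      At A: no right child.
  At S: no right child.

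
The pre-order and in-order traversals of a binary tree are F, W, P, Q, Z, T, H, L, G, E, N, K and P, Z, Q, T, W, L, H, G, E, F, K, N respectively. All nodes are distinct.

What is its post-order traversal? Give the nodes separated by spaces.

Z T Q P L E G H W K N F

The first element of pre-order is the root; it splits in-order into left and right subtrees.
Root F: left subtree has 9 nodes {P, Z, Q, T, W, L, H, G, E}, right has 2 {K, N}.
  Root W: left subtree has 4 nodes {P, Z, Q, T}, right has 4 {L, H, G, E}.
    Root P: left subtree has 0 nodes { }, right has 3 {Z, Q, T}.
      Root Q: left subtree has 1 node {Z}, right has 1 {T}.
    Root H: left subtree has 1 node {L}, right has 2 {G, E}.
      Root G: left subtree has 0 nodes { }, right has 1 {E}.
  Root N: left subtree has 1 node {K}, right has 0 { }.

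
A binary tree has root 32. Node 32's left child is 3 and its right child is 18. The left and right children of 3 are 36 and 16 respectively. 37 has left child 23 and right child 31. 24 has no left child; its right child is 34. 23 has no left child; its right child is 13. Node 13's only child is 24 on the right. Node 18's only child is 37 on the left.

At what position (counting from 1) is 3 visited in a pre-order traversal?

2

Pre-order visits the node, then its left subtree, then its right subtree.
Visit 32.
At 32: go left to 3.
  Visit 3.
  At 3: go left to 36.
    36 is a leaf — visit 36.
  At 3: go right to 16.
    16 is a leaf — visit 16.
At 32: go right to 18.
  Visit 18.
  At 18: go left to 37.
    Visit 37.
    At 37: go left to 23.
      Visit 23.
      At 23: no left child.
      At 23: go right to 13.
        Visit 13.
        At 13: no left child.
        At 13: go right to 24.
          Visit 24.
          At 24: no left child.
          At 24: go right to 34.
            34 is a leaf — visit 34.
    At 37: go right to 31.
      31 is a leaf — visit 31.
  At 18: no right child.
Full pre-order sequence: 32, 3, 36, 16, 18, 37, 23, 13, 24, 34, 31.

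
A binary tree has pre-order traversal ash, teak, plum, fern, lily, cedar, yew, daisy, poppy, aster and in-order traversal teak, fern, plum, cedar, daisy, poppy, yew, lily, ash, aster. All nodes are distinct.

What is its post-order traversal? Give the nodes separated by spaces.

fern poppy daisy yew cedar lily plum teak aster ash

The first element of pre-order is the root; it splits in-order into left and right subtrees.
Root ash: left subtree has 8 nodes {teak, fern, plum, cedar, daisy, poppy, yew, lily}, right has 1 {aster}.
  Root teak: left subtree has 0 nodes { }, right has 7 {fern, plum, cedar, daisy, poppy, yew, lily}.
    Root plum: left subtree has 1 node {fern}, right has 5 {cedar, daisy, poppy, yew, lily}.
      Root lily: left subtree has 4 nodes {cedar, daisy, poppy, yew}, right has 0 { }.
        Root cedar: left subtree has 0 nodes { }, right has 3 {daisy, poppy, yew}.
          Root yew: left subtree has 2 nodes {daisy, poppy}, right has 0 { }.
            Root daisy: left subtree has 0 nodes { }, right has 1 {poppy}.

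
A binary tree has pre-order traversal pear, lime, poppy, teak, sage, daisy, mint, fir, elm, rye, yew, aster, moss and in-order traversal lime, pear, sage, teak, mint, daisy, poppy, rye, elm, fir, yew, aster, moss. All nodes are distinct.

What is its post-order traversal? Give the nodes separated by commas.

lime, sage, mint, daisy, teak, rye, elm, moss, aster, yew, fir, poppy, pear

The first element of pre-order is the root; it splits in-order into left and right subtrees.
Root pear: left subtree has 1 node {lime}, right has 11 {sage, teak, mint, daisy, poppy, rye, elm, fir, yew, aster, moss}.
  Root poppy: left subtree has 4 nodes {sage, teak, mint, daisy}, right has 6 {rye, elm, fir, yew, aster, moss}.
    Root teak: left subtree has 1 node {sage}, right has 2 {mint, daisy}.
      Root daisy: left subtree has 1 node {mint}, right has 0 { }.
    Root fir: left subtree has 2 nodes {rye, elm}, right has 3 {yew, aster, moss}.
      Root elm: left subtree has 1 node {rye}, right has 0 { }.
      Root yew: left subtree has 0 nodes { }, right has 2 {aster, moss}.
        Root aster: left subtree has 0 nodes { }, right has 1 {moss}.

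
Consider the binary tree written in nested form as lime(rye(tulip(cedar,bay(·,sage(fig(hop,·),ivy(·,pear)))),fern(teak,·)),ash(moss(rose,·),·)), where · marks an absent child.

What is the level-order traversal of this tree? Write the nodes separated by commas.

lime, rye, ash, tulip, fern, moss, cedar, bay, teak, rose, sage, fig, ivy, hop, pear

Level-order visits nodes level by level from the root, left to right within each level.
Level 0: lime
Level 1: rye, ash
Level 2: tulip, fern, moss
Level 3: cedar, bay, teak, rose
Level 4: sage
Level 5: fig, ivy
Level 6: hop, pear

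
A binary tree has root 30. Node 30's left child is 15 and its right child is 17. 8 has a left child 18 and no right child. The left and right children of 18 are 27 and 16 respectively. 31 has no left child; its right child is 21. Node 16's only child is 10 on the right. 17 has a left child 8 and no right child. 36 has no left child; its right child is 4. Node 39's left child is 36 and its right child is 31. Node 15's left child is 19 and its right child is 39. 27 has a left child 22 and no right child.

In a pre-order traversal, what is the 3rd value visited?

19

Pre-order visits the node, then its left subtree, then its right subtree.
Visit 30.
At 30: go left to 15.
  Visit 15.
  At 15: go left to 19.
    19 is a leaf — visit 19.
  At 15: go right to 39.
    Visit 39.
    At 39: go left to 36.
      Visit 36.
      At 36: no left child.
      At 36: go right to 4.
        4 is a leaf — visit 4.
    At 39: go right to 31.
      Visit 31.
      At 31: no left child.
      At 31: go right to 21.
        21 is a leaf — visit 21.
At 30: go right to 17.
  Visit 17.
  At 17: go left to 8.
    Visit 8.
    At 8: go left to 18.
      Visit 18.
      At 18: go left to 27.
        Visit 27.
        At 27: go left to 22.
          22 is a leaf — visit 22.
        At 27: no right child.
      At 18: go right to 16.
        Visit 16.
        At 16: no left child.
        At 16: go right to 10.
          10 is a leaf — visit 10.
    At 8: no right child.
  At 17: no right child.
Full pre-order sequence: 30, 15, 19, 39, 36, 4, 31, 21, 17, 8, 18, 27, 22, 16, 10.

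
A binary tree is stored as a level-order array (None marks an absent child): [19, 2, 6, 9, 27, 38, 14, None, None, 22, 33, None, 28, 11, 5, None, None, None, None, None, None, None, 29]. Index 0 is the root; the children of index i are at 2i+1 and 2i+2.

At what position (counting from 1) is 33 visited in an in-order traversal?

5

In-order visits the left subtree, then the node, then the right subtree.
At 19: go left to 2.
  At 2: go left to 9.
    9 is a leaf — visit 9.
  Visit 2.
  At 2: go right to 27.
    At 27: go left to 22.
      22 is a leaf — visit 22.
    Visit 27.
    At 27: go right to 33.
      At 33: no left child.
      Visit 33.
      At 33: go right to 29.
        29 is a leaf — visit 29.
Visit 19.
At 19: go right to 6.
  At 6: go left to 38.
    At 38: no left child.
    Visit 38.
    At 38: go right to 28.
      28 is a leaf — visit 28.
  Visit 6.
  At 6: go right to 14.
    At 14: go left to 11.
      11 is a leaf — visit 11.
    Visit 14.
    At 14: go right to 5.
      5 is a leaf — visit 5.
Full in-order sequence: 9, 2, 22, 27, 33, 29, 19, 38, 28, 6, 11, 14, 5.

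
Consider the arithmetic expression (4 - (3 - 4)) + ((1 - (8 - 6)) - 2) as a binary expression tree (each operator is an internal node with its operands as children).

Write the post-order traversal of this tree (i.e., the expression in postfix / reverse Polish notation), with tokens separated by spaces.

Post-order on an expression tree gives postfix notation: for each operator, emit left operand, right operand, then the operator.

4 3 4 - - 1 8 6 - - 2 - +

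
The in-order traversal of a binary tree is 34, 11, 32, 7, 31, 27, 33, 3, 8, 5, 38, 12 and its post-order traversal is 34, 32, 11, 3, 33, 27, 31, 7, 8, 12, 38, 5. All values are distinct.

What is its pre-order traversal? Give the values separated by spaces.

The last element of post-order is the root; it splits in-order into left and right subtrees.
Root 5: left subtree has 9 nodes {34, 11, 32, 7, 31, 27, 33, 3, 8}, right has 2 {38, 12}.
  Root 8: left subtree has 8 nodes {34, 11, 32, 7, 31, 27, 33, 3}, right has 0 { }.
    Root 7: left subtree has 3 nodes {34, 11, 32}, right has 4 {31, 27, 33, 3}.
      Root 11: left subtree has 1 node {34}, right has 1 {32}.
      Root 31: left subtree has 0 nodes { }, right has 3 {27, 33, 3}.
        Root 27: left subtree has 0 nodes { }, right has 2 {33, 3}.
          Root 33: left subtree has 0 nodes { }, right has 1 {3}.
  Root 38: left subtree has 0 nodes { }, right has 1 {12}.

5 8 7 11 34 32 31 27 33 3 38 12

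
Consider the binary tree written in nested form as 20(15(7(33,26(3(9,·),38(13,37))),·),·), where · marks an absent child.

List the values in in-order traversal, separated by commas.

33, 7, 9, 3, 26, 13, 38, 37, 15, 20

In-order visits the left subtree, then the node, then the right subtree.
At 20: go left to 15.
  At 15: go left to 7.
    At 7: go left to 33.
      33 is a leaf — visit 33.
    Visit 7.
    At 7: go right to 26.
      At 26: go left to 3.
        At 3: go left to 9.
          9 is a leaf — visit 9.
        Visit 3.
        At 3: no right child.
      Visit 26.
      At 26: go right to 38.
        At 38: go left to 13.
          13 is a leaf — visit 13.
        Visit 38.
        At 38: go right to 37.
          37 is a leaf — visit 37.
  Visit 15.
  At 15: no right child.
Visit 20.
At 20: no right child.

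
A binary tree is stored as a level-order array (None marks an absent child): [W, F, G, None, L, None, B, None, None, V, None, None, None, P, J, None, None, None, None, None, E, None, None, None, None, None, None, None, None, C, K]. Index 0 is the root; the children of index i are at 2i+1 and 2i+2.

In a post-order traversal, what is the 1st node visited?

Post-order visits the left subtree, then the right subtree, then the node.
At W: go left to F.
  At F: no left child.
  At F: go right to L.
    At L: go left to V.
      At V: no left child.
      At V: go right to E.
        E is a leaf — visit E.
      Visit V.
    At L: no right child.
    Visit L.
  Visit F.
At W: go right to G.
  At G: no left child.
  At G: go right to B.
    At B: go left to P.
      P is a leaf — visit P.
    At B: go right to J.
      At J: go left to C.
        C is a leaf — visit C.
      At J: go right to K.
        K is a leaf — visit K.
      Visit J.
    Visit B.
  Visit G.
Visit W.
Full post-order sequence: E, V, L, F, P, C, K, J, B, G, W.

E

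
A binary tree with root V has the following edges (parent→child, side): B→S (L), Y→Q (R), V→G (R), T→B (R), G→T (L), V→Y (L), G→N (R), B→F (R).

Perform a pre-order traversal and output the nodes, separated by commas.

V, Y, Q, G, T, B, S, F, N

Pre-order visits the node, then its left subtree, then its right subtree.
Visit V.
At V: go left to Y.
  Visit Y.
  At Y: no left child.
  At Y: go right to Q.
    Q is a leaf — visit Q.
At V: go right to G.
  Visit G.
  At G: go left to T.
    Visit T.
    At T: no left child.
    At T: go right to B.
      Visit B.
      At B: go left to S.
        S is a leaf — visit S.
      At B: go right to F.
        F is a leaf — visit F.
  At G: go right to N.
    N is a leaf — visit N.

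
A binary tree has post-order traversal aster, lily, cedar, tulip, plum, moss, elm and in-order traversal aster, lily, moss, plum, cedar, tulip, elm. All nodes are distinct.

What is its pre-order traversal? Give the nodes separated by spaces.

The last element of post-order is the root; it splits in-order into left and right subtrees.
Root elm: left subtree has 6 nodes {aster, lily, moss, plum, cedar, tulip}, right has 0 { }.
  Root moss: left subtree has 2 nodes {aster, lily}, right has 3 {plum, cedar, tulip}.
    Root lily: left subtree has 1 node {aster}, right has 0 { }.
    Root plum: left subtree has 0 nodes { }, right has 2 {cedar, tulip}.
      Root tulip: left subtree has 1 node {cedar}, right has 0 { }.

elm moss lily aster plum tulip cedar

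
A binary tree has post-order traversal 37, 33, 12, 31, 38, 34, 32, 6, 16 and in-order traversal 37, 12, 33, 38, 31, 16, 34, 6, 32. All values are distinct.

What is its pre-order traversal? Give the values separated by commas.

The last element of post-order is the root; it splits in-order into left and right subtrees.
Root 16: left subtree has 5 nodes {37, 12, 33, 38, 31}, right has 3 {34, 6, 32}.
  Root 38: left subtree has 3 nodes {37, 12, 33}, right has 1 {31}.
    Root 12: left subtree has 1 node {37}, right has 1 {33}.
  Root 6: left subtree has 1 node {34}, right has 1 {32}.

16, 38, 12, 37, 33, 31, 6, 34, 32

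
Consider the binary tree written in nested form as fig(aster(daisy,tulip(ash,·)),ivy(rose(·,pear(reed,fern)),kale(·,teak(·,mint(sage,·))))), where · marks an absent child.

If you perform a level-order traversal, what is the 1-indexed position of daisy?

4

Level-order visits nodes level by level from the root, left to right within each level.
Level 0: fig
Level 1: aster, ivy
Level 2: daisy, tulip, rose, kale
Level 3: ash, pear, teak
Level 4: reed, fern, mint
Level 5: sage
Full level-order sequence: fig, aster, ivy, daisy, tulip, rose, kale, ash, pear, teak, reed, fern, mint, sage.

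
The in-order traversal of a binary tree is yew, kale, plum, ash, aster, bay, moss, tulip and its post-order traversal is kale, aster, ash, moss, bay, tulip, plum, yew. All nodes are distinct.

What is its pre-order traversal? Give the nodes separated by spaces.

The last element of post-order is the root; it splits in-order into left and right subtrees.
Root yew: left subtree has 0 nodes { }, right has 7 {kale, plum, ash, aster, bay, moss, tulip}.
  Root plum: left subtree has 1 node {kale}, right has 5 {ash, aster, bay, moss, tulip}.
    Root tulip: left subtree has 4 nodes {ash, aster, bay, moss}, right has 0 { }.
      Root bay: left subtree has 2 nodes {ash, aster}, right has 1 {moss}.
        Root ash: left subtree has 0 nodes { }, right has 1 {aster}.

yew plum kale tulip bay ash aster moss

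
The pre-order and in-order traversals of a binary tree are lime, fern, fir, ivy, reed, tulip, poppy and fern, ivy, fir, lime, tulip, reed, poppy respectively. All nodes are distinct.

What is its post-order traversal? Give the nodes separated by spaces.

ivy fir fern tulip poppy reed lime

The first element of pre-order is the root; it splits in-order into left and right subtrees.
Root lime: left subtree has 3 nodes {fern, ivy, fir}, right has 3 {tulip, reed, poppy}.
  Root fern: left subtree has 0 nodes { }, right has 2 {ivy, fir}.
    Root fir: left subtree has 1 node {ivy}, right has 0 { }.
  Root reed: left subtree has 1 node {tulip}, right has 1 {poppy}.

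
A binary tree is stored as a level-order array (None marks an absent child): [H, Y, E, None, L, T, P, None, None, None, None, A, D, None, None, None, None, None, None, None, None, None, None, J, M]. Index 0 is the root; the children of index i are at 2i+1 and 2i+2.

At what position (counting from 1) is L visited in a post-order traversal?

Post-order visits the left subtree, then the right subtree, then the node.
At H: go left to Y.
  At Y: no left child.
  At Y: go right to L.
    L is a leaf — visit L.
  Visit Y.
At H: go right to E.
  At E: go left to T.
    At T: go left to A.
      At A: go left to J.
        J is a leaf — visit J.
      At A: go right to M.
        M is a leaf — visit M.
      Visit A.
    At T: go right to D.
      D is a leaf — visit D.
    Visit T.
  At E: go right to P.
    P is a leaf — visit P.
  Visit E.
Visit H.
Full post-order sequence: L, Y, J, M, A, D, T, P, E, H.

1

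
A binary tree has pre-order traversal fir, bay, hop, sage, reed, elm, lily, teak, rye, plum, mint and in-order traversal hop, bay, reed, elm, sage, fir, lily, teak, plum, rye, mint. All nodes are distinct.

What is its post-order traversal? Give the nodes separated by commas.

hop, elm, reed, sage, bay, plum, mint, rye, teak, lily, fir

The first element of pre-order is the root; it splits in-order into left and right subtrees.
Root fir: left subtree has 5 nodes {hop, bay, reed, elm, sage}, right has 5 {lily, teak, plum, rye, mint}.
  Root bay: left subtree has 1 node {hop}, right has 3 {reed, elm, sage}.
    Root sage: left subtree has 2 nodes {reed, elm}, right has 0 { }.
      Root reed: left subtree has 0 nodes { }, right has 1 {elm}.
  Root lily: left subtree has 0 nodes { }, right has 4 {teak, plum, rye, mint}.
    Root teak: left subtree has 0 nodes { }, right has 3 {plum, rye, mint}.
      Root rye: left subtree has 1 node {plum}, right has 1 {mint}.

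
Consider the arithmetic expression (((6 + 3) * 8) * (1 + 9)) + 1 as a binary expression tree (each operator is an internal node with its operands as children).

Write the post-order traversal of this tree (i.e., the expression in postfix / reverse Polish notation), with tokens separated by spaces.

6 3 + 8 * 1 9 + * 1 +

Post-order on an expression tree gives postfix notation: for each operator, emit left operand, right operand, then the operator.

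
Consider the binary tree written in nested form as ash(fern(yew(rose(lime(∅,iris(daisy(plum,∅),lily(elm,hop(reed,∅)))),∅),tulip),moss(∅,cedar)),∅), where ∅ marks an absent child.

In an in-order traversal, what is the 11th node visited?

In-order visits the left subtree, then the node, then the right subtree.
At ash: go left to fern.
  At fern: go left to yew.
    At yew: go left to rose.
      At rose: go left to lime.
        At lime: no left child.
        Visit lime.
        At lime: go right to iris.
          At iris: go left to daisy.
            At daisy: go left to plum.
              plum is a leaf — visit plum.
            Visit daisy.
            At daisy: no right child.
          Visit iris.
          At iris: go right to lily.
            At lily: go left to elm.
              elm is a leaf — visit elm.
            Visit lily.
            At lily: go right to hop.
              At hop: go left to reed.
                reed is a leaf — visit reed.
              Visit hop.
              At hop: no right child.
      Visit rose.
      At rose: no right child.
    Visit yew.
    At yew: go right to tulip.
      tulip is a leaf — visit tulip.
  Visit fern.
  At fern: go right to moss.
    At moss: no left child.
    Visit moss.
    At moss: go right to cedar.
      cedar is a leaf — visit cedar.
Visit ash.
At ash: no right child.
Full in-order sequence: lime, plum, daisy, iris, elm, lily, reed, hop, rose, yew, tulip, fern, moss, cedar, ash.

tulip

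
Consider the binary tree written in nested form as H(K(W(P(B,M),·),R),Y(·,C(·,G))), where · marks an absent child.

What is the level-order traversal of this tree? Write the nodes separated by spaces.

H K Y W R C P G B M

Level-order visits nodes level by level from the root, left to right within each level.
Level 0: H
Level 1: K, Y
Level 2: W, R, C
Level 3: P, G
Level 4: B, M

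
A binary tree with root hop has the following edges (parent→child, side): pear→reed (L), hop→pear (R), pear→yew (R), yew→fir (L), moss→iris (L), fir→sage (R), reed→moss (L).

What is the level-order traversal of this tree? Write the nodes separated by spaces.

hop pear reed yew moss fir iris sage

Level-order visits nodes level by level from the root, left to right within each level.
Level 0: hop
Level 1: pear
Level 2: reed, yew
Level 3: moss, fir
Level 4: iris, sage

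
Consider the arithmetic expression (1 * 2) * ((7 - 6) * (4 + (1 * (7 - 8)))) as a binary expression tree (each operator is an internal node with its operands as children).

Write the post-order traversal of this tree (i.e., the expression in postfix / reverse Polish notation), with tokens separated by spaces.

1 2 * 7 6 - 4 1 7 8 - * + * *

Post-order on an expression tree gives postfix notation: for each operator, emit left operand, right operand, then the operator.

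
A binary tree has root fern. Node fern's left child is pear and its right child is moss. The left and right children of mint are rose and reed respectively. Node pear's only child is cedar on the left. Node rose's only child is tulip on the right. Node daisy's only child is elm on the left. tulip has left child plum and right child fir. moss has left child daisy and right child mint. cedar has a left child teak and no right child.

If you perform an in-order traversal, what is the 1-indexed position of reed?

13

In-order visits the left subtree, then the node, then the right subtree.
At fern: go left to pear.
  At pear: go left to cedar.
    At cedar: go left to teak.
      teak is a leaf — visit teak.
    Visit cedar.
    At cedar: no right child.
  Visit pear.
  At pear: no right child.
Visit fern.
At fern: go right to moss.
  At moss: go left to daisy.
    At daisy: go left to elm.
      elm is a leaf — visit elm.
    Visit daisy.
    At daisy: no right child.
  Visit moss.
  At moss: go right to mint.
    At mint: go left to rose.
      At rose: no left child.
      Visit rose.
      At rose: go right to tulip.
        At tulip: go left to plum.
          plum is a leaf — visit plum.
        Visit tulip.
        At tulip: go right to fir.
          fir is a leaf — visit fir.
    Visit mint.
    At mint: go right to reed.
      reed is a leaf — visit reed.
Full in-order sequence: teak, cedar, pear, fern, elm, daisy, moss, rose, plum, tulip, fir, mint, reed.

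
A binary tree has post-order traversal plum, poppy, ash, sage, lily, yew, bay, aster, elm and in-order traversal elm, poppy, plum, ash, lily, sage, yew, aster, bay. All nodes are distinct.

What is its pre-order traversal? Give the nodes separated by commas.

The last element of post-order is the root; it splits in-order into left and right subtrees.
Root elm: left subtree has 0 nodes { }, right has 8 {poppy, plum, ash, lily, sage, yew, aster, bay}.
  Root aster: left subtree has 6 nodes {poppy, plum, ash, lily, sage, yew}, right has 1 {bay}.
    Root yew: left subtree has 5 nodes {poppy, plum, ash, lily, sage}, right has 0 { }.
      Root lily: left subtree has 3 nodes {poppy, plum, ash}, right has 1 {sage}.
        Root ash: left subtree has 2 nodes {poppy, plum}, right has 0 { }.
          Root poppy: left subtree has 0 nodes { }, right has 1 {plum}.

elm, aster, yew, lily, ash, poppy, plum, sage, bay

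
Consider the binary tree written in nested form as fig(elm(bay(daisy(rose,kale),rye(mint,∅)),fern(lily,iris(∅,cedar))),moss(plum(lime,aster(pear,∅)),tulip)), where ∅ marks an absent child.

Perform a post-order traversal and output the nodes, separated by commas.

rose, kale, daisy, mint, rye, bay, lily, cedar, iris, fern, elm, lime, pear, aster, plum, tulip, moss, fig

Post-order visits the left subtree, then the right subtree, then the node.
At fig: go left to elm.
  At elm: go left to bay.
    At bay: go left to daisy.
      At daisy: go left to rose.
        rose is a leaf — visit rose.
      At daisy: go right to kale.
        kale is a leaf — visit kale.
      Visit daisy.
    At bay: go right to rye.
      At rye: go left to mint.
        mint is a leaf — visit mint.
      At rye: no right child.
      Visit rye.
    Visit bay.
  At elm: go right to fern.
    At fern: go left to lily.
      lily is a leaf — visit lily.
    At fern: go right to iris.
      At iris: no left child.
      At iris: go right to cedar.
        cedar is a leaf — visit cedar.
      Visit iris.
    Visit fern.
  Visit elm.
At fig: go right to moss.
  At moss: go left to plum.
    At plum: go left to lime.
      lime is a leaf — visit lime.
    At plum: go right to aster.
      At aster: go left to pear.
        pear is a leaf — visit pear.
      At aster: no right child.
      Visit aster.
    Visit plum.
  At moss: go right to tulip.
    tulip is a leaf — visit tulip.
  Visit moss.
Visit fig.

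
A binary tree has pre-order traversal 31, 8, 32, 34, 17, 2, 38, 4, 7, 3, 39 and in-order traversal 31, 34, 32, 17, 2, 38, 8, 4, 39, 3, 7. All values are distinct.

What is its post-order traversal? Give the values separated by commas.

The first element of pre-order is the root; it splits in-order into left and right subtrees.
Root 31: left subtree has 0 nodes { }, right has 10 {34, 32, 17, 2, 38, 8, 4, 39, 3, 7}.
  Root 8: left subtree has 5 nodes {34, 32, 17, 2, 38}, right has 4 {4, 39, 3, 7}.
    Root 32: left subtree has 1 node {34}, right has 3 {17, 2, 38}.
      Root 17: left subtree has 0 nodes { }, right has 2 {2, 38}.
        Root 2: left subtree has 0 nodes { }, right has 1 {38}.
    Root 4: left subtree has 0 nodes { }, right has 3 {39, 3, 7}.
      Root 7: left subtree has 2 nodes {39, 3}, right has 0 { }.
        Root 3: left subtree has 1 node {39}, right has 0 { }.

34, 38, 2, 17, 32, 39, 3, 7, 4, 8, 31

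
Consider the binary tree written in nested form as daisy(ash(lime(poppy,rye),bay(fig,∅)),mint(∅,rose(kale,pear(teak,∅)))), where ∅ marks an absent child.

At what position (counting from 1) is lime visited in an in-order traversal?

2

In-order visits the left subtree, then the node, then the right subtree.
At daisy: go left to ash.
  At ash: go left to lime.
    At lime: go left to poppy.
      poppy is a leaf — visit poppy.
    Visit lime.
    At lime: go right to rye.
      rye is a leaf — visit rye.
  Visit ash.
  At ash: go right to bay.
    At bay: go left to fig.
      fig is a leaf — visit fig.
    Visit bay.
    At bay: no right child.
Visit daisy.
At daisy: go right to mint.
  At mint: no left child.
  Visit mint.
  At mint: go right to rose.
    At rose: go left to kale.
      kale is a leaf — visit kale.
    Visit rose.
    At rose: go right to pear.
      At pear: go left to teak.
        teak is a leaf — visit teak.
      Visit pear.
      At pear: no right child.
Full in-order sequence: poppy, lime, rye, ash, fig, bay, daisy, mint, kale, rose, teak, pear.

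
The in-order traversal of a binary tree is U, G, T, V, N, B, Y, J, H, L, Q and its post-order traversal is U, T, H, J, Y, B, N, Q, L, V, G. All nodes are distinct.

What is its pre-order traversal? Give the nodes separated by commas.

G, U, V, T, L, N, B, Y, J, H, Q

The last element of post-order is the root; it splits in-order into left and right subtrees.
Root G: left subtree has 1 node {U}, right has 9 {T, V, N, B, Y, J, H, L, Q}.
  Root V: left subtree has 1 node {T}, right has 7 {N, B, Y, J, H, L, Q}.
    Root L: left subtree has 5 nodes {N, B, Y, J, H}, right has 1 {Q}.
      Root N: left subtree has 0 nodes { }, right has 4 {B, Y, J, H}.
        Root B: left subtree has 0 nodes { }, right has 3 {Y, J, H}.
          Root Y: left subtree has 0 nodes { }, right has 2 {J, H}.
            Root J: left subtree has 0 nodes { }, right has 1 {H}.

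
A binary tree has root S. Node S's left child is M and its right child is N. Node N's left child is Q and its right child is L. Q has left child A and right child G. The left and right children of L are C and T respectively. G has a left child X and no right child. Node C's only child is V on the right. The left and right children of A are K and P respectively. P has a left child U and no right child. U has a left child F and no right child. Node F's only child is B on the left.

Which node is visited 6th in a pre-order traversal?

K

Pre-order visits the node, then its left subtree, then its right subtree.
Visit S.
At S: go left to M.
  M is a leaf — visit M.
At S: go right to N.
  Visit N.
  At N: go left to Q.
    Visit Q.
    At Q: go left to A.
      Visit A.
      At A: go left to K.
        K is a leaf — visit K.
      At A: go right to P.
        Visit P.
        At P: go left to U.
          Visit U.
          At U: go left to F.
            Visit F.
            At F: go left to B.
              B is a leaf — visit B.
            At F: no right child.
          At U: no right child.
        At P: no right child.
    At Q: go right to G.
      Visit G.
      At G: go left to X.
        X is a leaf — visit X.
      At G: no right child.
  At N: go right to L.
    Visit L.
    At L: go left to C.
      Visit C.
      At C: no left child.
      At C: go right to V.
        V is a leaf — visit V.
    At L: go right to T.
      T is a leaf — visit T.
Full pre-order sequence: S, M, N, Q, A, K, P, U, F, B, G, X, L, C, V, T.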